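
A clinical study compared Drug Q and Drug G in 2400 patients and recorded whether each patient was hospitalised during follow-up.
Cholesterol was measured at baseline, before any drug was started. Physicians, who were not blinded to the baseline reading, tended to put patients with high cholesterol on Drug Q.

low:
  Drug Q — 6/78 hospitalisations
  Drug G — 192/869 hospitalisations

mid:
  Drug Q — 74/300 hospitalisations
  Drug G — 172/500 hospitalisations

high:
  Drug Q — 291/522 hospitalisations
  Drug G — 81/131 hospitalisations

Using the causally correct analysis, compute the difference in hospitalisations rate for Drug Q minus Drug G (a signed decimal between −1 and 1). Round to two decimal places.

-0.11

The stratified and pooled comparisons disagree (Drug Q wins within each cholesterol; Drug G wins overall), so the answer turns on the causal role of cholesterol.
Nothing the drug does changes cholesterol; the imbalance is an allocation artefact. With cholesterol also predicting the outcome, the pooled figure is confounded, and the within-stratum comparison is the causal one.
Adjusting over the population distribution of cholesterol: 0.395·(0.077−0.221) + 0.333·(0.247−0.344) + 0.272·(0.557−0.618) = -0.106.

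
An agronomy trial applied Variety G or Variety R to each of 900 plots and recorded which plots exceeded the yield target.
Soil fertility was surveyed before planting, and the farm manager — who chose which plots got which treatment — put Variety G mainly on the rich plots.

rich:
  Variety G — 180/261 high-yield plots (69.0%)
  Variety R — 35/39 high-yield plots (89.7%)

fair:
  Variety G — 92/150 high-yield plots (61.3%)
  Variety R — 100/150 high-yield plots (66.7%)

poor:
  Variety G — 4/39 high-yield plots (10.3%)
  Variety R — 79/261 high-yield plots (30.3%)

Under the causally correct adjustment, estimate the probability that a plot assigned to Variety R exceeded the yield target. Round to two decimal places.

The soil fertility-specific comparison favours Variety R throughout, but the pooled figures favour Variety G. The question is whether to condition on soil fertility.
Since soil fertility is a pre-existing factor (not a product of the variety) and it affects the outcome on its own, it is a confounder. The stratified rates, not the pooled rate, identify the causal effect.
Standardising Variety R to the population soil fertility mix: 0.333·35/39 + 0.333·100/150 + 0.333·79/261 = 0.622.

0.62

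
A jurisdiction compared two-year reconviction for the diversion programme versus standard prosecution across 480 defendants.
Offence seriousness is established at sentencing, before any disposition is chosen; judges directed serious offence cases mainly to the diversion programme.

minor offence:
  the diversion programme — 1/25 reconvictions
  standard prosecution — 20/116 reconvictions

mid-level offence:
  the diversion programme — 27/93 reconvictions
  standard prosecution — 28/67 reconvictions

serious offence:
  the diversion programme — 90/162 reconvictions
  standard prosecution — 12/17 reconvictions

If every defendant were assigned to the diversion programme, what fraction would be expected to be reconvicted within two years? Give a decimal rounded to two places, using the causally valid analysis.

the diversion programme is lower inside every offence seriousness stratum but standard prosecution is lower in aggregate. Whether to stratify depends on how offence seriousness relates to the disposition.
Offence seriousness is set before the disposition has any effect — it is not caused by the disposition — and it independently drives the outcome. That makes it a confounder, so the causal comparison is within offence seriousness levels.
Standardising the diversion programme to the population offence seriousness mix: 0.294·1/25 + 0.333·27/93 + 0.373·90/162 = 0.316.

0.32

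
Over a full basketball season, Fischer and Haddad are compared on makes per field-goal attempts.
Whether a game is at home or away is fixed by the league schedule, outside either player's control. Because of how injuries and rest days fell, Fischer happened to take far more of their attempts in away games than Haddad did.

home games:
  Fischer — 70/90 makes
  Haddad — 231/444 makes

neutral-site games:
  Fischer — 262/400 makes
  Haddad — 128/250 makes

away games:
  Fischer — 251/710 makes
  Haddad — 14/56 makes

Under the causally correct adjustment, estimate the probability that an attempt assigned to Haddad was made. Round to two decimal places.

0.41

Within every game venue level Fischer has the higher rate, yet pooled Haddad does — Simpson's reversal.
The imbalance in game venue arose from how field-goal attempts were allocated, not from anything the player did; and game venue independently affects the outcome. The pooled gap is confounded — condition on game venue.
Standardising Haddad to the population game venue mix: 0.274·231/444 + 0.333·128/250 + 0.393·14/56 = 0.411.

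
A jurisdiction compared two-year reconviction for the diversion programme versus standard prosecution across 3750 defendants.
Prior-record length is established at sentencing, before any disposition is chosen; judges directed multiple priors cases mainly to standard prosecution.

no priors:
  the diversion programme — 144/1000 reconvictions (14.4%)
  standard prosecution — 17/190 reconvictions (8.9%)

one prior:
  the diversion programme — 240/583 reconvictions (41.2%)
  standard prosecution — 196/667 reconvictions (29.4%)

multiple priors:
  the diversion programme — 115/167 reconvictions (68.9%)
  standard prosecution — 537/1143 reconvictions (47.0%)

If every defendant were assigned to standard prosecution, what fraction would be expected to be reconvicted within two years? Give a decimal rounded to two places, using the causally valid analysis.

0.29

The prior-record length-specific comparison favours standard prosecution throughout, but the pooled figures favour the diversion programme. The question is whether to condition on prior-record length.
Here prior-record length is a common cause — it drives both which disposition a case falls under and the outcome. The crude comparison mixes populations; the stratum-specific rates are the causally relevant ones.
Standardising standard prosecution to the population prior-record length mix: 0.317·17/190 + 0.333·196/667 + 0.349·537/1143 = 0.290.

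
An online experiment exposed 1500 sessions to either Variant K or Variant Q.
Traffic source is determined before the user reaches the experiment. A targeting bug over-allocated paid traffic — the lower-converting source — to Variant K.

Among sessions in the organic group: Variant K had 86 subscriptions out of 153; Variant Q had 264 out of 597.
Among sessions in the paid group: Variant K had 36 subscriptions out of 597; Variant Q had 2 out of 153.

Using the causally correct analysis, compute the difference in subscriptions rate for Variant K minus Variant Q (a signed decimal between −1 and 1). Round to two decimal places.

The imbalance in traffic source arose from how sessions were allocated, not from anything the variant did; and traffic source independently affects the outcome. The pooled gap is confounded — condition on traffic source.
Adjusting over the population distribution of traffic source: 0.500·(0.562−0.442) + 0.500·(0.060−0.013) = +0.084.

+0.08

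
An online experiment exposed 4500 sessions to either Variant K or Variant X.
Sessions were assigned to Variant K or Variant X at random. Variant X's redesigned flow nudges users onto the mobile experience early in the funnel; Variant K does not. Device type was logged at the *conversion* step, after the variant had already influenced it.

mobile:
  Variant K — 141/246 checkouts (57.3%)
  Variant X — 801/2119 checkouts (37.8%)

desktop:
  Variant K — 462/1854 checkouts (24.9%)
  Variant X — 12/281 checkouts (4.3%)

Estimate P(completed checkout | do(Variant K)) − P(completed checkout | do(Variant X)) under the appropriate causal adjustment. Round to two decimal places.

The device type-specific comparison favours Variant K throughout, but the pooled figures favour Variant X. The question is whether to condition on device type.
Device type lies on the pathway variant → device type → outcome, so adjusting for it blocks the indirect effect. For the total causal effect of variant, use the unadjusted pooled rates.
The causal difference is the pooled difference: 0.287 − 0.339 = -0.052.

-0.05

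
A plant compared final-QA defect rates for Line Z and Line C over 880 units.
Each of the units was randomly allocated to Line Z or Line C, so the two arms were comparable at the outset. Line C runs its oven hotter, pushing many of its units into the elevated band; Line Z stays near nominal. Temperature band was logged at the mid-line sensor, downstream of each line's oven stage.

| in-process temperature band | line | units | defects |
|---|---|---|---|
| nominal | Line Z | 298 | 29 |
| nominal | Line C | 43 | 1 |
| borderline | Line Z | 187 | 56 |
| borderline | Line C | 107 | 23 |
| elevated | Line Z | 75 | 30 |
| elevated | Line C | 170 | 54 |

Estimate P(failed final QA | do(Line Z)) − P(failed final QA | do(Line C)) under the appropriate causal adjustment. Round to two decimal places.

-0.04

The stratified and pooled comparisons disagree (Line C wins within each in-process temperature band; Line Z wins overall), so the answer turns on the causal role of in-process temperature band.
In-process temperature band lies on the pathway line → in-process temperature band → outcome, so adjusting for it blocks the indirect effect. For the total causal effect of line, use the unadjusted pooled rates.
The causal difference is the pooled difference: 0.205 − 0.244 = -0.038.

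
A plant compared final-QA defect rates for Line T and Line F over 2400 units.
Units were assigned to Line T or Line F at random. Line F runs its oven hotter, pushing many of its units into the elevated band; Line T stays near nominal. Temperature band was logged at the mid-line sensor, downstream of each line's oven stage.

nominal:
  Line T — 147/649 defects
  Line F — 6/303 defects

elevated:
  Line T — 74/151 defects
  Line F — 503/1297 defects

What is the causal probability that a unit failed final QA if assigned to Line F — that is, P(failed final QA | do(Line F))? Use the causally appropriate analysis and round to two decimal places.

0.32

The distribution of in-process temperature band is itself part of what the line does — it is an intermediate outcome. Holding it fixed would remove that part of the effect; the total effect is the pooled difference.
So P(outcome | do(Line F)) is just the pooled rate for Line F: 509/1600 = 0.318.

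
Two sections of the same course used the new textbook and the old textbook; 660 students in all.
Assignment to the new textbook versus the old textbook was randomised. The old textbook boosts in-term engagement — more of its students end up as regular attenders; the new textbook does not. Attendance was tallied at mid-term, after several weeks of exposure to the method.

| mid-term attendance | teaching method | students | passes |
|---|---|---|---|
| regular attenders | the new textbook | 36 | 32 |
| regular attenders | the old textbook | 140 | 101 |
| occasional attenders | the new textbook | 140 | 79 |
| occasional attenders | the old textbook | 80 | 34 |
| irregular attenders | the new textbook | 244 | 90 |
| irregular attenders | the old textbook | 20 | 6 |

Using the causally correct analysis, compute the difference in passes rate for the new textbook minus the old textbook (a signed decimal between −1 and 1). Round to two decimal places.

the new textbook is higher inside every mid-term attendance stratum but the old textbook is higher in aggregate. Whether to stratify depends on how mid-term attendance relates to the teaching method.
Mid-term attendance here is a post-treatment variable shaped by the teaching method; conditioning on it would introduce bias rather than remove it. The overall comparison is the causal one.
The causal difference is the pooled difference: 0.479 − 0.588 = -0.109.

-0.11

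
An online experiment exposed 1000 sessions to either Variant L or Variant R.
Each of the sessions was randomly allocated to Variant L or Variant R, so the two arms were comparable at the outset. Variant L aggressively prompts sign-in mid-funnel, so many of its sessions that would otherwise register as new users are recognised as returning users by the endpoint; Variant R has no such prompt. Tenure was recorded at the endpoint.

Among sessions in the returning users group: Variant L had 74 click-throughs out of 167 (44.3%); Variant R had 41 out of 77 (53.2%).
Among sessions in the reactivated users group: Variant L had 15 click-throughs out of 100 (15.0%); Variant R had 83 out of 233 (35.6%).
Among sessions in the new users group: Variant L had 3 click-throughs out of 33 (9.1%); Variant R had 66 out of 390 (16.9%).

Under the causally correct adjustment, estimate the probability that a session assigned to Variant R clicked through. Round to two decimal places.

0.27

Within every user tenure level Variant R has the higher rate, yet pooled Variant L does — Simpson's reversal.
User tenure is downstream of the variant. One should not condition on a consequence of treatment, so the overall rates are the right comparison.
So P(outcome | do(Variant R)) is just the pooled rate for Variant R: 190/700 = 0.271.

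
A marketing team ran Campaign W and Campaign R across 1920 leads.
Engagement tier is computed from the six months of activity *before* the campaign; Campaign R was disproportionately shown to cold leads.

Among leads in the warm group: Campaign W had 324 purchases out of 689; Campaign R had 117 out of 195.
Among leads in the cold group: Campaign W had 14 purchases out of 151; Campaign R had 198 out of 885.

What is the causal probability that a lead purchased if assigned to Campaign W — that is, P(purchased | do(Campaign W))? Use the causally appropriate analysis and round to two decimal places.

0.27

Engagement tier satisfies the back-door criterion: it is not a descendant of the campaign, and it blocks the spurious path from campaign to outcome. Adjusting for it (i.e., using the within-engagement tier rates) gives the causal effect.
Standardising Campaign W to the population engagement tier mix: 0.460·324/689 + 0.540·14/151 = 0.267.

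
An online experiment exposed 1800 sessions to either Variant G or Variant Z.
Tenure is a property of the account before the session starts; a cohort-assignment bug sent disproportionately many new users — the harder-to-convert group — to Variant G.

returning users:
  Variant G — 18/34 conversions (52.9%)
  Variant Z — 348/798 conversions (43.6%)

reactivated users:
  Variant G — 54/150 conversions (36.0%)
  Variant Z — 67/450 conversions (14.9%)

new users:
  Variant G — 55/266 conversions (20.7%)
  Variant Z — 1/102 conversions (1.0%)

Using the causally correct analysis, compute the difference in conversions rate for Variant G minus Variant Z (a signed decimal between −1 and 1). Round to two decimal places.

+0.15

Variant G is higher inside every user tenure stratum but Variant Z is higher in aggregate. Whether to stratify depends on how user tenure relates to the variant.
The imbalance in user tenure arose from how sessions were allocated, not from anything the variant did; and user tenure independently affects the outcome. The pooled gap is confounded — condition on user tenure.
Adjusting over the population distribution of user tenure: 0.462·(0.529−0.436) + 0.333·(0.360−0.149) + 0.204·(0.207−0.010) = +0.154.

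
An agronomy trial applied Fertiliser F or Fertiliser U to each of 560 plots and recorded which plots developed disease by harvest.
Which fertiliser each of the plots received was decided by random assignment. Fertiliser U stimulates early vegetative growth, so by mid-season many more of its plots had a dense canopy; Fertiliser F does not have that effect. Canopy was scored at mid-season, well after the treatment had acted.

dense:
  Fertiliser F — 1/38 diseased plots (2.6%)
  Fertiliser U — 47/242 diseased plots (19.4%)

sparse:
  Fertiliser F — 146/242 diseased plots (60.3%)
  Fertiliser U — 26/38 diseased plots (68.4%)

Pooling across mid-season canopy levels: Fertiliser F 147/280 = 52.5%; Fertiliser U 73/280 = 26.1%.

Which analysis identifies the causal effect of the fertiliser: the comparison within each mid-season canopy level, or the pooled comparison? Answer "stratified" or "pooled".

pooled

The stratified and pooled comparisons disagree (Fertiliser F wins within each mid-season canopy; Fertiliser U wins overall), so the answer turns on the causal role of mid-season canopy.
Mid-season canopy lies on the pathway fertiliser → mid-season canopy → outcome, so adjusting for it blocks the indirect effect. For the total causal effect of fertiliser, use the unadjusted pooled rates.
Pooled: Fertiliser F 52.5% vs Fertiliser U 26.1%; Fertiliser U is lower overall.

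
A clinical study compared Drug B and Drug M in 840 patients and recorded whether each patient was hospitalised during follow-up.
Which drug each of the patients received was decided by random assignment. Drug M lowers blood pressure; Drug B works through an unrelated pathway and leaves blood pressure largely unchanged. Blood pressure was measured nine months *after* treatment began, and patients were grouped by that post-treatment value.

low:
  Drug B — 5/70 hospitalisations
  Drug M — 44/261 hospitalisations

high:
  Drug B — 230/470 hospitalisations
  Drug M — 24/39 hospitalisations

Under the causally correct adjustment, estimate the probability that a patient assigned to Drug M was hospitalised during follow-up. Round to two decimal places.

The stratified and pooled comparisons disagree (Drug B wins within each blood pressure; Drug M wins overall), so the answer turns on the causal role of blood pressure.
Blood pressure is recorded after the drug and is itself shifted by it — it sits on the causal path from drug to outcome. Conditioning on a mediator would strip out part of the effect we want; the pooled comparison gives the total causal effect.
So P(outcome | do(Drug M)) is just the pooled rate for Drug M: 68/300 = 0.227.

0.23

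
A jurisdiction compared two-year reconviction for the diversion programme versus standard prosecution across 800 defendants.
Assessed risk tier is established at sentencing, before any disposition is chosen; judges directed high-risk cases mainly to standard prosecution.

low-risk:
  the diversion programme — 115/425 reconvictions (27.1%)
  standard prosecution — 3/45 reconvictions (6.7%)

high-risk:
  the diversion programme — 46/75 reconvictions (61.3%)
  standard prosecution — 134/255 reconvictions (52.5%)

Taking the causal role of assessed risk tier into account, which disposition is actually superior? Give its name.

The imbalance in assessed risk tier arose from how defendants were allocated, not from anything the disposition did; and assessed risk tier independently affects the outcome. The pooled gap is confounded — condition on assessed risk tier.
Within each level — low-risk: 27.1% vs 6.7%; high-risk: 61.3% vs 52.5% — standard prosecution is lower every time.

standard prosecution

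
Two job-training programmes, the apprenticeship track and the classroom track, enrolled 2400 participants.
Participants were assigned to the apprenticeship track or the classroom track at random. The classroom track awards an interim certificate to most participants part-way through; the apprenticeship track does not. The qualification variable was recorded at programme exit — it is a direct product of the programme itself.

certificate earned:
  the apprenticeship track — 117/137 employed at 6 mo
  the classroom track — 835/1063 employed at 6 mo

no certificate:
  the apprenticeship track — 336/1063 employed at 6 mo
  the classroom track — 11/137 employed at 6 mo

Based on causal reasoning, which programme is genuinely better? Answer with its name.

Because the programme influences qualification attained during the programme, qualification attained during the programme is a post-treatment mediator, not a confounder. Stratifying on it would bias the estimate; the causal effect is the crude pooled difference.
Pooled: the apprenticeship track 37.8% vs the classroom track 70.5%; the classroom track is higher overall.

the classroom track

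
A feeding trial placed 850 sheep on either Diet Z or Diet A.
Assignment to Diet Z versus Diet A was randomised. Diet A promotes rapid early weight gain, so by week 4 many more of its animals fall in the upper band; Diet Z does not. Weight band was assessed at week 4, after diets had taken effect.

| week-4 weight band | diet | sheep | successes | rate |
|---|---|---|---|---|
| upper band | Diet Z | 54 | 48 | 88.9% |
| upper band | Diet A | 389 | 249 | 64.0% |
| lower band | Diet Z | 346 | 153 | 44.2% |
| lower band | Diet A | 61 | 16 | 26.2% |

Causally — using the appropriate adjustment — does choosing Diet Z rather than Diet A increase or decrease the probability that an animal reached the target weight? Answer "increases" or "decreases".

decreases

Week-4 weight band is recorded after the diet and is itself shifted by it — it sits on the causal path from diet to outcome. Conditioning on a mediator would strip out part of the effect we want; the pooled comparison gives the total causal effect.
Pooled: Diet Z 50.2% vs Diet A 58.9%; Diet A is higher overall.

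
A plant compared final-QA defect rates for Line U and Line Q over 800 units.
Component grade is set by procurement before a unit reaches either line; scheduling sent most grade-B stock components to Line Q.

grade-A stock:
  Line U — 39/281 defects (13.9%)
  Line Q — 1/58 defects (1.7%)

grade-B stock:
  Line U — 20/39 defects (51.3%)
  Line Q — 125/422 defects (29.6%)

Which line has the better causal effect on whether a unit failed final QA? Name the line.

Line Q

The stratified and pooled comparisons disagree (Line Q wins within each component grade; Line U wins overall), so the answer turns on the causal role of component grade.
Nothing the line does changes component grade; the imbalance is an allocation artefact. With component grade also predicting the outcome, the pooled figure is confounded, and the within-stratum comparison is the causal one.
Within each level — grade-A stock: 13.9% vs 1.7%; grade-B stock: 51.3% vs 29.6% — Line Q is lower every time.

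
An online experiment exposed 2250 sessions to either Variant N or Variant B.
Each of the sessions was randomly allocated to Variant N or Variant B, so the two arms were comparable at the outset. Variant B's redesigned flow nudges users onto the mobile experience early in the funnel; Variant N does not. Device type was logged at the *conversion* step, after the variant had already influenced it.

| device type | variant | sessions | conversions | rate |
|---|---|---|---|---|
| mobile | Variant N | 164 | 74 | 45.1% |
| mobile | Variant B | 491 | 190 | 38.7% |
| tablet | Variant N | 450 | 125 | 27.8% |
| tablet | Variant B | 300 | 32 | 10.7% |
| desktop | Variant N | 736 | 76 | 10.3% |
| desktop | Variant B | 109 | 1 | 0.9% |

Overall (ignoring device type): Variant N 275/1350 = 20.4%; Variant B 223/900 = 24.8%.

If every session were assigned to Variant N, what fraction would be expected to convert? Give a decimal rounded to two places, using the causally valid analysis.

Within every device type level Variant N has the higher rate, yet pooled Variant B does — Simpson's reversal.
Device type is recorded after the variant and is itself shifted by it — it sits on the causal path from variant to outcome. Conditioning on a mediator would strip out part of the effect we want; the pooled comparison gives the total causal effect.
So P(outcome | do(Variant N)) is just the pooled rate for Variant N: 275/1350 = 0.204.

0.20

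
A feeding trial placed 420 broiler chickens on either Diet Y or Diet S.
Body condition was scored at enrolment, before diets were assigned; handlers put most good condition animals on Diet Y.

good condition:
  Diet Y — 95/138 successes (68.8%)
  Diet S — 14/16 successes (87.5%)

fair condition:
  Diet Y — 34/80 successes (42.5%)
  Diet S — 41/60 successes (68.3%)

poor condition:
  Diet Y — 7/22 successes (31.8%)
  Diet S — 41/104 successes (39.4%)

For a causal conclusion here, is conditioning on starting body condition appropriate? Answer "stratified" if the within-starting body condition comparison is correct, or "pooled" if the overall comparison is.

stratified

The imbalance in starting body condition arose from how broiler chickens were allocated, not from anything the diet did; and starting body condition independently affects the outcome. The pooled gap is confounded — condition on starting body condition.
Within each level — good condition: 68.8% vs 87.5%; fair condition: 42.5% vs 68.3%; poor condition: 31.8% vs 39.4% — Diet S is higher every time.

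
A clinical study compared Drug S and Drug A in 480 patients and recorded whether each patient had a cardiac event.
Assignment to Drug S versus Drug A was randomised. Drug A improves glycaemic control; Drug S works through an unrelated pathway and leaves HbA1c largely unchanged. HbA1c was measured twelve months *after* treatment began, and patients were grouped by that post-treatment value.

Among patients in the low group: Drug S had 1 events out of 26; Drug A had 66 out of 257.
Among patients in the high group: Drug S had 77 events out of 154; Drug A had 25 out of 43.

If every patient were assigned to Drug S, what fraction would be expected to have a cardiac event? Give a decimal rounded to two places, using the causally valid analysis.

0.43

The stratified and pooled comparisons disagree (Drug S wins within each HbA1c; Drug A wins overall), so the answer turns on the causal role of HbA1c.
HbA1c here is a post-treatment variable shaped by the drug; conditioning on it would introduce bias rather than remove it. The overall comparison is the causal one.
So P(outcome | do(Drug S)) is just the pooled rate for Drug S: 78/180 = 0.433.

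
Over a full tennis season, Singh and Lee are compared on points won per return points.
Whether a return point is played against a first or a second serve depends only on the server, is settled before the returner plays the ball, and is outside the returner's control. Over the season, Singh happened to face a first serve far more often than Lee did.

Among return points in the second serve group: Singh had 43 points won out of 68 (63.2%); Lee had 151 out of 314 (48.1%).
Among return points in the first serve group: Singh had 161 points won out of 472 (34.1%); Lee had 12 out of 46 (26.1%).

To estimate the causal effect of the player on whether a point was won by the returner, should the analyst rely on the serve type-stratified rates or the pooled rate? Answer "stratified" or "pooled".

Serve type satisfies the back-door criterion: it is not a descendant of the player, and it blocks the spurious path from player to outcome. Adjusting for it (i.e., using the within-serve type rates) gives the causal effect.
Within each level — second serve: 63.2% vs 48.1%; first serve: 34.1% vs 26.1% — Singh is higher every time.

stratified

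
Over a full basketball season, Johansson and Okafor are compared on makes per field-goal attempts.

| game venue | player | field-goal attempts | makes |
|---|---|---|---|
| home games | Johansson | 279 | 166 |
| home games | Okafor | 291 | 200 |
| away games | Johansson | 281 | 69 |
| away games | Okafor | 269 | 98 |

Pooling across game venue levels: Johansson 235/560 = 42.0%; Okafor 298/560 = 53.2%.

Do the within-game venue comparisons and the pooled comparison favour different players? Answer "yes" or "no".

no

Within each game venue level (home games 59.5% vs 68.7%; away games 24.6% vs 36.4%), Okafor has the higher rate every time. Pooled: 42.0% vs 53.2% — Okafor has the higher rate overall. They agree.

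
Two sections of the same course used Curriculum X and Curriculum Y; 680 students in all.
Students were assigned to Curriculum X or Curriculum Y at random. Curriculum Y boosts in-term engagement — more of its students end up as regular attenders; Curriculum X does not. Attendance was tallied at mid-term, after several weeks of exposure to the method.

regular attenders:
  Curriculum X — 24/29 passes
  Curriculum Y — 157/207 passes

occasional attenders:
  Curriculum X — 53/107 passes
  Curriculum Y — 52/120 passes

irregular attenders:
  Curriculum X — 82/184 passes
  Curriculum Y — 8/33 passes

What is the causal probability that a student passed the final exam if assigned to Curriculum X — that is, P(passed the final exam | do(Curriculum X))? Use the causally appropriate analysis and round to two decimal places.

Within every mid-term attendance level Curriculum X has the higher rate, yet pooled Curriculum Y does — Simpson's reversal.
Mid-term attendance is downstream of the teaching method. One should not condition on a consequence of treatment, so the overall rates are the right comparison.
So P(outcome | do(Curriculum X)) is just the pooled rate for Curriculum X: 159/320 = 0.497.

0.50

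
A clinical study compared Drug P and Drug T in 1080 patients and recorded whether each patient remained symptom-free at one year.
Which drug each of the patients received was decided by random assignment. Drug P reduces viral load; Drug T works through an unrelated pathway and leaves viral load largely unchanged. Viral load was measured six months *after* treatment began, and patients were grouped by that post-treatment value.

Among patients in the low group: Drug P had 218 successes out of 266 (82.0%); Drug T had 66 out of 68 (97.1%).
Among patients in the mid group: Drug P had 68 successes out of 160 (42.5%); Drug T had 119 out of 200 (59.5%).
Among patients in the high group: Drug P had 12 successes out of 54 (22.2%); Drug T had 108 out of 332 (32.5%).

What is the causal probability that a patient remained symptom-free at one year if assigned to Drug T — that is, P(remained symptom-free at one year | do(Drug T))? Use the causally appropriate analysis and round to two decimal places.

0.49

The stratified and pooled comparisons disagree (Drug T wins within each viral load; Drug P wins overall), so the answer turns on the causal role of viral load.
Viral load here is a post-treatment variable shaped by the drug; conditioning on it would introduce bias rather than remove it. The overall comparison is the causal one.
So P(outcome | do(Drug T)) is just the pooled rate for Drug T: 293/600 = 0.488.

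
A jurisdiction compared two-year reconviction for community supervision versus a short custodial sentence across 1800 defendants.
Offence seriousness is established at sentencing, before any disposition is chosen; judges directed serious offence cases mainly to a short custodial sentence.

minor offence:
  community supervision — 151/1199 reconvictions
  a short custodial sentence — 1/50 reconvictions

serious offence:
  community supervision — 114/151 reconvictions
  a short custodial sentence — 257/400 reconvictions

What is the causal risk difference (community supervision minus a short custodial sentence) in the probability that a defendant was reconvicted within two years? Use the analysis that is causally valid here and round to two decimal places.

+0.11

The stratified and pooled comparisons disagree (a short custodial sentence wins within each offence seriousness; community supervision wins overall), so the answer turns on the causal role of offence seriousness.
Here offence seriousness is a common cause — it drives both which disposition a case falls under and the outcome. The crude comparison mixes populations; the stratum-specific rates are the causally relevant ones.
Adjusting over the population distribution of offence seriousness: 0.694·(0.126−0.020) + 0.306·(0.755−0.642) = +0.108.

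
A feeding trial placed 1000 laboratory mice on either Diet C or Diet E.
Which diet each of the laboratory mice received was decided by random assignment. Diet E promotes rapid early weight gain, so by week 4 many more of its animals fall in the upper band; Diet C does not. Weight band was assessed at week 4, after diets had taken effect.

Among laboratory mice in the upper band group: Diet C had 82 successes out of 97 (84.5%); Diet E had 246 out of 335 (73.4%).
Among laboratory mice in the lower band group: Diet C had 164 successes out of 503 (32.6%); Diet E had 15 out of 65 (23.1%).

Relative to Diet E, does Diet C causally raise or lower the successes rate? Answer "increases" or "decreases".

decreases

Week-4 weight band lies on the pathway diet → week-4 weight band → outcome, so adjusting for it blocks the indirect effect. For the total causal effect of diet, use the unadjusted pooled rates.
Pooled: Diet C 41.0% vs Diet E 65.2%; Diet E is higher overall.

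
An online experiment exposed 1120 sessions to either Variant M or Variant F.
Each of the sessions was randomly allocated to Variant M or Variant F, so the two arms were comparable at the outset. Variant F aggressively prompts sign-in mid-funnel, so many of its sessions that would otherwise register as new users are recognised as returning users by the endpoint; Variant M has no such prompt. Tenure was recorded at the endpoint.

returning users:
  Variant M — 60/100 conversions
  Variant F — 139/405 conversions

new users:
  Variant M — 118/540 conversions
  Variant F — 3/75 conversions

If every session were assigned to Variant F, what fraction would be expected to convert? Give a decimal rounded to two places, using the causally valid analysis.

0.30

Within every user tenure level Variant M has the higher rate, yet pooled Variant F does — Simpson's reversal.
Stratifying would compare variants among sessions the variants themselves sorted into user tenure groups — a form of selection on an intermediate. The unconditioned pooled rates give the total causal effect.
So P(outcome | do(Variant F)) is just the pooled rate for Variant F: 142/480 = 0.296.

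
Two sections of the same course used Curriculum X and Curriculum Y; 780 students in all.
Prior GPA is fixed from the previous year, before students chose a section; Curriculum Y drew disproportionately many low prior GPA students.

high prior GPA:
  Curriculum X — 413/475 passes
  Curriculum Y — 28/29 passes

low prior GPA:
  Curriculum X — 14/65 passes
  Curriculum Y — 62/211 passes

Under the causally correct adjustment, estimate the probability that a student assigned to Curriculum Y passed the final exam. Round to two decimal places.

The stratified and pooled comparisons disagree (Curriculum Y wins within each prior GPA band; Curriculum X wins overall), so the answer turns on the causal role of prior GPA band.
Prior GPA band is set before the teaching method has any effect — it is not caused by the teaching method — and it independently drives the outcome. That makes it a confounder, so the causal comparison is within prior GPA band levels.
Standardising Curriculum Y to the population prior GPA band mix: 0.646·28/29 + 0.354·62/211 = 0.728.

0.73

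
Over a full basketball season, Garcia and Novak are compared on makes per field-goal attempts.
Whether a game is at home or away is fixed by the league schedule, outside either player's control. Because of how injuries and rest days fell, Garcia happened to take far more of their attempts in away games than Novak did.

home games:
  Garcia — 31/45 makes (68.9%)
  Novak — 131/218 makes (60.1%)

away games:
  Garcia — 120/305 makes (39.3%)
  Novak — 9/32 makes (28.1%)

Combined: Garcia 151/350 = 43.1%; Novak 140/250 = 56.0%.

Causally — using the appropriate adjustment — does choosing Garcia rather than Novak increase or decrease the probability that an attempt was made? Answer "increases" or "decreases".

increases

Here game venue is a common cause — it drives both which player a case falls under and the outcome. The crude comparison mixes populations; the stratum-specific rates are the causally relevant ones.
Within each level — home games: 68.9% vs 60.1%; away games: 39.3% vs 28.1% — Garcia is higher every time.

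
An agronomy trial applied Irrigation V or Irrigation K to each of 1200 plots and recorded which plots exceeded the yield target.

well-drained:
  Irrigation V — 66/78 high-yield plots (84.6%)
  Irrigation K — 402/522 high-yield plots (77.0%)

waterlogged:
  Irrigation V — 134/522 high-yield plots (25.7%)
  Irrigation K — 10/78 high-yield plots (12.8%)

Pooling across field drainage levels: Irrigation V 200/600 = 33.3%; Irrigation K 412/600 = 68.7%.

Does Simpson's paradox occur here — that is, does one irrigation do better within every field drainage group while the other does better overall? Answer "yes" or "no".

yes

Within each field drainage level (well-drained 84.6% vs 77.0%; waterlogged 25.7% vs 12.8%), Irrigation V has the higher rate every time. Pooled: 33.3% vs 68.7% — Irrigation K has the higher rate overall. The two comparisons disagree.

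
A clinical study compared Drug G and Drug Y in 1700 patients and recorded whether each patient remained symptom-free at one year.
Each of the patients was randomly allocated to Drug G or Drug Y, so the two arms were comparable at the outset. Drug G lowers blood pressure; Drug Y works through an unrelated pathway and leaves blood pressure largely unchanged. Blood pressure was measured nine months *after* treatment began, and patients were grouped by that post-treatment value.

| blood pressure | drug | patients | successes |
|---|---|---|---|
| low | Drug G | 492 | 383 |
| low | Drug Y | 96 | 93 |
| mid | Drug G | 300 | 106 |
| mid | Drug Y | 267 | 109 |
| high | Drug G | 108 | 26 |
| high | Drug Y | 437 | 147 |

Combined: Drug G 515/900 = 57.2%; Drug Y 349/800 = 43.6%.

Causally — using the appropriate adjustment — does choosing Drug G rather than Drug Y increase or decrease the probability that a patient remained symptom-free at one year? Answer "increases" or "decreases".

Stratifying would compare drugs among patients the drugs themselves sorted into blood pressure groups — a form of selection on an intermediate. The unconditioned pooled rates give the total causal effect.
Pooled: Drug G 57.2% vs Drug Y 43.6%; Drug G is higher overall.

increases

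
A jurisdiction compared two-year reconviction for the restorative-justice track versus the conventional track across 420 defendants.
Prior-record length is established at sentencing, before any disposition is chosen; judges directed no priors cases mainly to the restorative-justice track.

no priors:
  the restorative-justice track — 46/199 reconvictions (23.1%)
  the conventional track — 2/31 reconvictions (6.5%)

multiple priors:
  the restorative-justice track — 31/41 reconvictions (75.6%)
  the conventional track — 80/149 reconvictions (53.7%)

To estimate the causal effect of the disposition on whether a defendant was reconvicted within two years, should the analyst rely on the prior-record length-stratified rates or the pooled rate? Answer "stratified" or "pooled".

stratified

The prior-record length-specific comparison favours the conventional track throughout, but the pooled figures favour the restorative-justice track. The question is whether to condition on prior-record length.
The imbalance in prior-record length arose from how defendants were allocated, not from anything the disposition did; and prior-record length independently affects the outcome. The pooled gap is confounded — condition on prior-record length.
Within each level — no priors: 23.1% vs 6.5%; multiple priors: 75.6% vs 53.7% — the conventional track is lower every time.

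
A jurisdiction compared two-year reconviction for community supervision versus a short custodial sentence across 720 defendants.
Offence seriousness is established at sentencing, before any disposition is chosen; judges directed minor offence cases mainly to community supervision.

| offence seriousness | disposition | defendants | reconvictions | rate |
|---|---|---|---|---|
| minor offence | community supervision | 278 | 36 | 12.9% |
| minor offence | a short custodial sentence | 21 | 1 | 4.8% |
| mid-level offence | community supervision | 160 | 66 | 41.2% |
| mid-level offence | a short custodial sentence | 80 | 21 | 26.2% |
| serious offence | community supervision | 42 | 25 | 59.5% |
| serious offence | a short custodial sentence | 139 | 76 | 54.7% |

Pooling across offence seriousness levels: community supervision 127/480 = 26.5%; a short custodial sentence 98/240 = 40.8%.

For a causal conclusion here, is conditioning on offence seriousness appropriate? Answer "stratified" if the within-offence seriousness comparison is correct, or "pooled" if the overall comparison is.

stratified

Since offence seriousness is a pre-existing factor (not a product of the disposition) and it affects the outcome on its own, it is a confounder. The stratified rates, not the pooled rate, identify the causal effect.
Within each level — minor offence: 12.9% vs 4.8%; mid-level offence: 41.2% vs 26.2%; serious offence: 59.5% vs 54.7% — a short custodial sentence is lower every time.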